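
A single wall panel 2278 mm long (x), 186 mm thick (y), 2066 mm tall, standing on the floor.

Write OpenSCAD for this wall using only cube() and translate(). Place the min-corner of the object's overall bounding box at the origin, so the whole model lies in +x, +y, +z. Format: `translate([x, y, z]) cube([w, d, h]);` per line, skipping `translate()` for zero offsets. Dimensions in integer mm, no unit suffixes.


cube([2278, 186, 2066]);


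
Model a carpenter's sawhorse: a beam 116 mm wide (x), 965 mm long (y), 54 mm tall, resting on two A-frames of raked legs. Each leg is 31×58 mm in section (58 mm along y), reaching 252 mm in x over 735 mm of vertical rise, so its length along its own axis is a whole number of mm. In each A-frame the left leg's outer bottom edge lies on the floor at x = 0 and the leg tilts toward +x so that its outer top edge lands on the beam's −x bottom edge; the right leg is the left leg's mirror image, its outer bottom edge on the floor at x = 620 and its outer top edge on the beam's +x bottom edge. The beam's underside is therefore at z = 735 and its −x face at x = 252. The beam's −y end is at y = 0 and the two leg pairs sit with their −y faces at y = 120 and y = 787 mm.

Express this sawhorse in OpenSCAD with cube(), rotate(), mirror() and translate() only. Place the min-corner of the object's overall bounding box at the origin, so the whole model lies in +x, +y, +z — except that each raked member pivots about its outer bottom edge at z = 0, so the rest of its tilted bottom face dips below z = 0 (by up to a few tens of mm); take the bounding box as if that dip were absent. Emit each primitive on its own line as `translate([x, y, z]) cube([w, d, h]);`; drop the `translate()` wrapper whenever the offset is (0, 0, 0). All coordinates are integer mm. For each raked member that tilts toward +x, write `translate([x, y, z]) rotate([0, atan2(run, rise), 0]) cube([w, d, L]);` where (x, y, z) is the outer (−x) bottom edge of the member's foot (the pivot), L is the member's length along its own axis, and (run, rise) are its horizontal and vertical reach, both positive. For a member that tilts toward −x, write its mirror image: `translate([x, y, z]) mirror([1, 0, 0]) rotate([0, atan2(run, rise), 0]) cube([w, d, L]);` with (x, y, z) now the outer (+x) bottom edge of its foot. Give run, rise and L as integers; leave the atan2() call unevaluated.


translate([252, 0, 735]) cube([116, 965, 54]);
translate([0, 120, 0]) rotate([0, atan2(252, 735), 0]) cube([31, 58, 777]);
translate([620, 120, 0]) mirror([1, 0, 0]) rotate([0, atan2(252, 735), 0]) cube([31, 58, 777]);
translate([0, 787, 0]) rotate([0, atan2(252, 735), 0]) cube([31, 58, 777]);
translate([620, 787, 0]) mirror([1, 0, 0]) rotate([0, atan2(252, 735), 0]) cube([31, 58, 777]);


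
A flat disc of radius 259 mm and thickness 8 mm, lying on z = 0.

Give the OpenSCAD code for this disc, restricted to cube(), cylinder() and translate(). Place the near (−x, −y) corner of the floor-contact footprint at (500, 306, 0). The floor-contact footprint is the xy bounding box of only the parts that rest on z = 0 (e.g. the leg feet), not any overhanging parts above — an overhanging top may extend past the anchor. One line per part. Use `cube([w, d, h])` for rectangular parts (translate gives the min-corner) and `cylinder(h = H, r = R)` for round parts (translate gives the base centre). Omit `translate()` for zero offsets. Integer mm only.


translate([759, 565, 0]) cylinder(h = 8, r = 259);


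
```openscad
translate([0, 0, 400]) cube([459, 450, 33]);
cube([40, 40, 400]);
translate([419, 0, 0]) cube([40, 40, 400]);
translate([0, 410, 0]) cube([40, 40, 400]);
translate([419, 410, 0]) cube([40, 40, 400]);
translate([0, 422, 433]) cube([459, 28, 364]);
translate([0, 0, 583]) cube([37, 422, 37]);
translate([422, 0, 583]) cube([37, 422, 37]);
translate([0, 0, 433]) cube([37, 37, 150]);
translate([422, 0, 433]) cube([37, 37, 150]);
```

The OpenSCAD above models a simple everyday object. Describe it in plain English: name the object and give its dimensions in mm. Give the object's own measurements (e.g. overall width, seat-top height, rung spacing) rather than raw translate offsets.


A chair. The seat is a 459×450×33 mm slab with its top at z = 433 mm, on four 40×40 mm corner legs (flush with the seat edges, standing on z = 0). A flat backrest 28 mm thick, 364 mm tall, spans the full seat width and rises from the seat top along its +y edge, rear face flush with the rear of the seat. Two armrests of 37×37 mm section run along each side from the seat's front edge to the front of the backrest, top faces 187 mm above the seat top and outer faces flush with the seat's x-edges; a 37×37 mm post under the front of each armrest stands on the seat at the front corner.


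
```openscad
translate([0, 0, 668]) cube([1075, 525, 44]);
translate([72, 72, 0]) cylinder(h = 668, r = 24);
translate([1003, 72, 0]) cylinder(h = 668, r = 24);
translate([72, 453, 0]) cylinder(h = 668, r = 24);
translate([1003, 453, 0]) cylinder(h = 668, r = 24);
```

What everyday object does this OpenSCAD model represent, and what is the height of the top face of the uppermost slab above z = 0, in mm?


A table. The table height is 712 mm.

A 1075×525×44 slab sits at z = 668 on four Ø48 mm round legs — a table. The top surface is at 668 + 44 = 712 mm.


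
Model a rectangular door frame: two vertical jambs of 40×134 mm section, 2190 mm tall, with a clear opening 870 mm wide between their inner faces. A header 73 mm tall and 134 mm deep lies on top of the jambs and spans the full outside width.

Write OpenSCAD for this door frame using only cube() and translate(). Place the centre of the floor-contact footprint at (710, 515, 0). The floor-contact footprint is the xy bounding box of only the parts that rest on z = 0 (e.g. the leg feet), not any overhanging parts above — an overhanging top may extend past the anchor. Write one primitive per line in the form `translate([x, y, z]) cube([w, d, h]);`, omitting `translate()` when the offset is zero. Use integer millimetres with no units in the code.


translate([235, 448, 0]) cube([40, 134, 2190]);
translate([1145, 448, 0]) cube([40, 134, 2190]);
translate([235, 448, 2190]) cube([950, 134, 73]);


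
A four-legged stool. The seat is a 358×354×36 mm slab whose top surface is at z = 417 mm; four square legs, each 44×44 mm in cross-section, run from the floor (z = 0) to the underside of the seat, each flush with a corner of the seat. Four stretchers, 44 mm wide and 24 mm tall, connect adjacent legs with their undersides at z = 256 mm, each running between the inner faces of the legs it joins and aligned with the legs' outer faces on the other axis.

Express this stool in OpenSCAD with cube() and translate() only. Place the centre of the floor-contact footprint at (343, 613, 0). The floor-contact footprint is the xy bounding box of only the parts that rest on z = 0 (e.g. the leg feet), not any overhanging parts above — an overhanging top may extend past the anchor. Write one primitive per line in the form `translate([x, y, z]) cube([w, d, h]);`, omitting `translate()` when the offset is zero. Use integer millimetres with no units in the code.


translate([164, 436, 381]) cube([358, 354, 36]);
translate([164, 436, 0]) cube([44, 44, 381]);
translate([478, 436, 0]) cube([44, 44, 381]);
translate([164, 746, 0]) cube([44, 44, 381]);
translate([478, 746, 0]) cube([44, 44, 381]);
translate([208, 436, 256]) cube([270, 44, 24]);
translate([208, 746, 256]) cube([270, 44, 24]);
translate([164, 480, 256]) cube([44, 266, 24]);
translate([478, 480, 256]) cube([44, 266, 24]);


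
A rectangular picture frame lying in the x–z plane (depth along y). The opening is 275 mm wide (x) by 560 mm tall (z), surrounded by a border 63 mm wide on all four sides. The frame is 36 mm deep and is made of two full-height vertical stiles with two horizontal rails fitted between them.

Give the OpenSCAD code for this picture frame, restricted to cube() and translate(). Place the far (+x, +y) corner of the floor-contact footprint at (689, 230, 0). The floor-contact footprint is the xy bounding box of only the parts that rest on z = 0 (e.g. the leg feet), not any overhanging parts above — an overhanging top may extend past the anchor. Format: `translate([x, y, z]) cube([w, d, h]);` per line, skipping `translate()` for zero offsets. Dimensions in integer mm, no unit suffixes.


translate([288, 194, 0]) cube([63, 36, 686]);
translate([626, 194, 0]) cube([63, 36, 686]);
translate([351, 194, 0]) cube([275, 36, 63]);
translate([351, 194, 623]) cube([275, 36, 63]);


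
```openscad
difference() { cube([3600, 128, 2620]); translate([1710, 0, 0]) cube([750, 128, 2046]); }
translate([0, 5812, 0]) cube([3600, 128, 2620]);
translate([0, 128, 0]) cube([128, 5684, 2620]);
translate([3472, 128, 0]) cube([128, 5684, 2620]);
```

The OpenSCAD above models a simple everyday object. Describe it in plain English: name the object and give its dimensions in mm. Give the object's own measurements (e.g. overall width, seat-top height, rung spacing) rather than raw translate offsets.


A single room: four walls, each 2620 mm tall and 128 mm thick, enclosing an outside footprint 3600×5940 mm (x × y), no floor or roof. The front and back walls (−y and +y sides) run the full x-width; the side walls fit between their inner faces. A door opening 750 mm wide and 2046 mm tall is cut through the front wall from the floor up, its −x edge 1710 mm from the wall's −x end.


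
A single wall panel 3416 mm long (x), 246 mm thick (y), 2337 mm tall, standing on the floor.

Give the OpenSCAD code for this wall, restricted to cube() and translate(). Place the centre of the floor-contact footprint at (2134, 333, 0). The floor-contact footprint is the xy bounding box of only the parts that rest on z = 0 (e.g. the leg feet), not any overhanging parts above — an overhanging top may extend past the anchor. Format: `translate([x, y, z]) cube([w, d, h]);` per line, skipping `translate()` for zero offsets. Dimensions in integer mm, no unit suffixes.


translate([426, 210, 0]) cube([3416, 246, 2337]);


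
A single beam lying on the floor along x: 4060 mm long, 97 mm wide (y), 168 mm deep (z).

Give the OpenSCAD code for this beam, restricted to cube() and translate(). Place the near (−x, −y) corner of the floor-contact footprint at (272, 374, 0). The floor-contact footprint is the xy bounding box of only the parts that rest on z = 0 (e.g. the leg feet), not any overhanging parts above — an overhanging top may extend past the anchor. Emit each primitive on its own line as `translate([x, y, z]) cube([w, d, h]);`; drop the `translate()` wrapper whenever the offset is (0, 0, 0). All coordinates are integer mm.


translate([272, 374, 0]) cube([4060, 97, 168]);


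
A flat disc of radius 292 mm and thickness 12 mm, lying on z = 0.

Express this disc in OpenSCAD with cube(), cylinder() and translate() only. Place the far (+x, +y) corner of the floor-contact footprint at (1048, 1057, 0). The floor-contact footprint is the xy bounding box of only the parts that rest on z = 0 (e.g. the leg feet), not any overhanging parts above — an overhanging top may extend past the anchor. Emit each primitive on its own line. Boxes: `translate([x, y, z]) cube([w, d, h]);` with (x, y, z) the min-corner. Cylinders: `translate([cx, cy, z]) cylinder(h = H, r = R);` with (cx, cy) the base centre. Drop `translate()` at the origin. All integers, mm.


translate([756, 765, 0]) cylinder(h = 12, r = 292);


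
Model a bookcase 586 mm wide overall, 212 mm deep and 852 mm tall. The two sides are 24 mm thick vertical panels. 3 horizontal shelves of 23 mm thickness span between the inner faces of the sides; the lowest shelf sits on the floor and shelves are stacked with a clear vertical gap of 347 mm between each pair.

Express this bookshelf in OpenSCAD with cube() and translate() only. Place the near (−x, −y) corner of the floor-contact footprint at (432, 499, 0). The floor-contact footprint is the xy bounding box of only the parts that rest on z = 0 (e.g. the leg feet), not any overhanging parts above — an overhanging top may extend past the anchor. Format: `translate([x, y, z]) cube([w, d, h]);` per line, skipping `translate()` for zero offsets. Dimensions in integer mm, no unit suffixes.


translate([432, 499, 0]) cube([24, 212, 852]);
translate([994, 499, 0]) cube([24, 212, 852]);
translate([456, 499, 0]) cube([538, 212, 23]);
translate([456, 499, 370]) cube([538, 212, 23]);
translate([456, 499, 740]) cube([538, 212, 23]);


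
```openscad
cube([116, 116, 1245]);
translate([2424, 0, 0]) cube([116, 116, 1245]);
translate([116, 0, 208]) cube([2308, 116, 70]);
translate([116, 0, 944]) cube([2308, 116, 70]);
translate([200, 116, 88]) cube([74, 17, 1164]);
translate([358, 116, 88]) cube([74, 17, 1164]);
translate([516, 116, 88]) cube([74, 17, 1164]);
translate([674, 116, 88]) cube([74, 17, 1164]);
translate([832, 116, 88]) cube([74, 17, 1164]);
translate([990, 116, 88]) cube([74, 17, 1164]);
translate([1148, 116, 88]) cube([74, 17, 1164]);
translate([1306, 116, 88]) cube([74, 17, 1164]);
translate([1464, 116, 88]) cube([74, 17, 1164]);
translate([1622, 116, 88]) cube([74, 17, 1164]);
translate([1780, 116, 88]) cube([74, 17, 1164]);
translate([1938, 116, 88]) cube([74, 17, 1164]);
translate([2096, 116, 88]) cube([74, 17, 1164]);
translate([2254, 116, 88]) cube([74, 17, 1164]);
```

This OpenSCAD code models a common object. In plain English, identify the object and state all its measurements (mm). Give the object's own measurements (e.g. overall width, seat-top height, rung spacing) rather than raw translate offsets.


A fence section. Two 116×116 mm posts, 1245 mm tall, stand on the floor with a clear span of 2308 mm between their inner faces. Two horizontal rails of 116×70 mm section span the gap between the posts with their undersides at z = 208 mm and z = 944 mm, flush with the posts' −y face. 14 pickets, each 74 mm wide, 17 mm thick and 1164 mm tall, are fixed to the +y face of the rails with their bottoms at z = 88 mm, spaced across the span with a 84 mm gap after the −x post and between neighbouring pickets, with 96 mm left before the +x post.


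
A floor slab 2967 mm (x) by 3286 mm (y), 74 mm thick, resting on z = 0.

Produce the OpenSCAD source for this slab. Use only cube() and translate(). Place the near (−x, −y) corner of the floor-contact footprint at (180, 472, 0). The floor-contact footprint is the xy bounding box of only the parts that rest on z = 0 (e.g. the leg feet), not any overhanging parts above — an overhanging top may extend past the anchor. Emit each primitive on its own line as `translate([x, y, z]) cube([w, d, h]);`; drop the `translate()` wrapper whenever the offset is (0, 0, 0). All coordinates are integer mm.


translate([180, 472, 0]) cube([2967, 3286, 74]);


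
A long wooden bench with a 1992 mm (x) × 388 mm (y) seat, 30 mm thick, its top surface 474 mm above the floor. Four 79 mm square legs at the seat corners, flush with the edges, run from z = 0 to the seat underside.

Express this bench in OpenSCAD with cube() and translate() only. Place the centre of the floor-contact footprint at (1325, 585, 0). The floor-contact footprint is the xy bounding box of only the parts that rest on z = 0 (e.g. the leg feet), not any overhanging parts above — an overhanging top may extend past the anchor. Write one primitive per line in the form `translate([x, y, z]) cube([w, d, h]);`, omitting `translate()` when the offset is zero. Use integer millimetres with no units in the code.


translate([329, 391, 444]) cube([1992, 388, 30]);
translate([329, 391, 0]) cube([79, 79, 444]);
translate([329, 700, 0]) cube([79, 79, 444]);
translate([2242, 391, 0]) cube([79, 79, 444]);
translate([2242, 700, 0]) cube([79, 79, 444]);


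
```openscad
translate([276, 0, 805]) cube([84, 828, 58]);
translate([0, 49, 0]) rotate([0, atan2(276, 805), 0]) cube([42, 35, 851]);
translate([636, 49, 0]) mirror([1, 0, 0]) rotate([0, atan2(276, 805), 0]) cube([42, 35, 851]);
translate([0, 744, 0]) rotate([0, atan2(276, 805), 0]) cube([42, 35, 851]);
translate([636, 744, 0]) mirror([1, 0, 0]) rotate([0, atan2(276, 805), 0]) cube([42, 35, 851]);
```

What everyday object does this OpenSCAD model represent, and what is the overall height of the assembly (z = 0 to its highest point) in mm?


A sawhorse. The overall height is 863 mm.

A beam across two mirrored pairs of raked legs — a sawhorse. The beam's underside is at z = 805 (matching the legs' vertical rise in atan2(276, 805)) and the beam is 58 mm tall, so its top is at 805 + 58 = 863 mm. The raked legs top out at the beam's underside, so that is the highest point.


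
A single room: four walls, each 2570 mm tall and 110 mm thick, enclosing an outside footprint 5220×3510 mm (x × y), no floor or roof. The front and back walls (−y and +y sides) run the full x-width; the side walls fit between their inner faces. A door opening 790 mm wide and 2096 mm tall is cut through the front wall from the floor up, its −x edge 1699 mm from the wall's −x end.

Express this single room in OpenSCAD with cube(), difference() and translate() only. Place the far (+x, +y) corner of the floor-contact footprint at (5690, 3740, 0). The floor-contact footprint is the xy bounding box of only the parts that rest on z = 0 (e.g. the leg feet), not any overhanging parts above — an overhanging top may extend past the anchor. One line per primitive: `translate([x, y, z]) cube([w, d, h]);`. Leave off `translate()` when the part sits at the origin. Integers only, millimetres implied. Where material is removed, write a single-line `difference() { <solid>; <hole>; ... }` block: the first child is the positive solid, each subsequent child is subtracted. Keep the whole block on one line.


difference() { translate([470, 230, 0]) cube([5220, 110, 2570]); translate([2169, 230, 0]) cube([790, 110, 2096]); }
translate([470, 3630, 0]) cube([5220, 110, 2570]);
translate([470, 340, 0]) cube([110, 3290, 2570]);
translate([5580, 340, 0]) cube([110, 3290, 2570]);


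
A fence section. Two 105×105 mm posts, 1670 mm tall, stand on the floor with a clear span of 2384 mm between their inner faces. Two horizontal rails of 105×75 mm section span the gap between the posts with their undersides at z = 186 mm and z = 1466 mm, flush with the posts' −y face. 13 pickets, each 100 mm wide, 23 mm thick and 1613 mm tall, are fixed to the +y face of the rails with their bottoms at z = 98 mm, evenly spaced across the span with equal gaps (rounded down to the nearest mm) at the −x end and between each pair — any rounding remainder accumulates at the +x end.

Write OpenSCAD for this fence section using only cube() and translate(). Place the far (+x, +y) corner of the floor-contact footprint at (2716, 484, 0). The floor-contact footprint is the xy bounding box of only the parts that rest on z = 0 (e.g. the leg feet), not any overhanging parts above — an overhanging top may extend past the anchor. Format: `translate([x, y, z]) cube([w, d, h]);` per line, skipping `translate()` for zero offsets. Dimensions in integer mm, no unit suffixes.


translate([122, 379, 0]) cube([105, 105, 1670]);
translate([2611, 379, 0]) cube([105, 105, 1670]);
translate([227, 379, 186]) cube([2384, 105, 75]);
translate([227, 379, 1466]) cube([2384, 105, 75]);
translate([304, 484, 98]) cube([100, 23, 1613]);
translate([481, 484, 98]) cube([100, 23, 1613]);
translate([658, 484, 98]) cube([100, 23, 1613]);
translate([835, 484, 98]) cube([100, 23, 1613]);
translate([1012, 484, 98]) cube([100, 23, 1613]);
translate([1189, 484, 98]) cube([100, 23, 1613]);
translate([1366, 484, 98]) cube([100, 23, 1613]);
translate([1543, 484, 98]) cube([100, 23, 1613]);
translate([1720, 484, 98]) cube([100, 23, 1613]);
translate([1897, 484, 98]) cube([100, 23, 1613]);
translate([2074, 484, 98]) cube([100, 23, 1613]);
translate([2251, 484, 98]) cube([100, 23, 1613]);
translate([2428, 484, 98]) cube([100, 23, 1613]);


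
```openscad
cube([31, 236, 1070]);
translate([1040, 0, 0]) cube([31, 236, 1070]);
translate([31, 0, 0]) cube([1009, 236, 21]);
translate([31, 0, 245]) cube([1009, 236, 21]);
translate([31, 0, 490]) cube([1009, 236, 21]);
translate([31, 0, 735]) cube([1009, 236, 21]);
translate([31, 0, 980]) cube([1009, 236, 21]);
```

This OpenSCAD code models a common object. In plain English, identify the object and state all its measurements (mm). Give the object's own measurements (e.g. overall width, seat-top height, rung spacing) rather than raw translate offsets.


An open bookshelf. Two side panels, each 31 mm thick, 236 mm deep and 1070 mm tall, stand 1071 mm apart (outside-to-outside). Between them sit 5 shelves, each 21 mm thick and 236 mm deep, spanning the full gap between the sides. The bottom shelf rests on the floor (its underside at z = 0) and the clear gap between one shelf's top and the next shelf's underside is 224 mm.


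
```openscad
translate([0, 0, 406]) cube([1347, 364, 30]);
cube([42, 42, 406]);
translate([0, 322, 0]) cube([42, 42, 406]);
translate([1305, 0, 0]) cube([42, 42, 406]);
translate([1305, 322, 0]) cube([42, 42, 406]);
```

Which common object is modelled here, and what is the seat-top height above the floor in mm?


A bench. The seat-top height is 436 mm.

A long slab on four corner posts — a bench. The slab sits at z = 406 with thickness 30, so the top is 406 + 30 = 436 mm.


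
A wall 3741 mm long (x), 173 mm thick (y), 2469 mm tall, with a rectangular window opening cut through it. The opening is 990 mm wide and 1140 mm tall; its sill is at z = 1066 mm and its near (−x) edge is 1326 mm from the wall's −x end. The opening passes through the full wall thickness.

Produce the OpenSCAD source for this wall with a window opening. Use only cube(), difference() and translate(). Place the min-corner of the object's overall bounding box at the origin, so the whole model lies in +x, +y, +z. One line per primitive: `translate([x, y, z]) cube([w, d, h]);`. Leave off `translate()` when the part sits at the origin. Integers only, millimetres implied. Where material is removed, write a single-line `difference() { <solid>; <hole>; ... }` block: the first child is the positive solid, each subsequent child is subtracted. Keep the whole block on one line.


difference() { cube([3741, 173, 2469]); translate([1326, 0, 1066]) cube([990, 173, 1140]); }


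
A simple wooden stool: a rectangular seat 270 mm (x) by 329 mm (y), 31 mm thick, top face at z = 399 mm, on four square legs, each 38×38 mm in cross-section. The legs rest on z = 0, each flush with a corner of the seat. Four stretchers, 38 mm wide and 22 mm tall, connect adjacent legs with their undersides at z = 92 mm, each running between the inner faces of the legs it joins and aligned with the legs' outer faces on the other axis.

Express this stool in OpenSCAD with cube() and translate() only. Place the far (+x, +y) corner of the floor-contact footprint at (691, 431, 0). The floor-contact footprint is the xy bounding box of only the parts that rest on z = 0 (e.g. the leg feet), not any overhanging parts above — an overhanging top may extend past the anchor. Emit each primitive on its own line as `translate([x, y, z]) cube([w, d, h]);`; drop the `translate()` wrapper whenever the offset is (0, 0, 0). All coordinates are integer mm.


// leg_h = 399 - 31 = 368
// stretcher span = 270 - 2*38 = 194
translate([421, 102, 368]) cube([270, 329, 31]);
translate([421, 102, 0]) cube([38, 38, 368]);
translate([653, 102, 0]) cube([38, 38, 368]);
translate([421, 393, 0]) cube([38, 38, 368]);
translate([653, 393, 0]) cube([38, 38, 368]);
translate([459, 102, 92]) cube([194, 38, 22]);
translate([459, 393, 92]) cube([194, 38, 22]);
translate([421, 140, 92]) cube([38, 253, 22]);
translate([653, 140, 92]) cube([38, 253, 22]);


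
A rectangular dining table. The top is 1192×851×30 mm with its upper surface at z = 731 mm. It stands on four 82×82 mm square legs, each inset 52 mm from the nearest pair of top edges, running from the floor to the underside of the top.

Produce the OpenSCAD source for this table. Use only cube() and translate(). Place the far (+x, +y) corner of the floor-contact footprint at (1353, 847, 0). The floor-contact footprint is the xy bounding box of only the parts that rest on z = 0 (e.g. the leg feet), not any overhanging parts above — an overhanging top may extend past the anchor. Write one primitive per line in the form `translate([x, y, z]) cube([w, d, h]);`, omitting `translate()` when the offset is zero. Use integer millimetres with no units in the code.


translate([213, 48, 701]) cube([1192, 851, 30]);
translate([265, 100, 0]) cube([82, 82, 701]);
translate([1271, 100, 0]) cube([82, 82, 701]);
translate([265, 765, 0]) cube([82, 82, 701]);
translate([1271, 765, 0]) cube([82, 82, 701]);


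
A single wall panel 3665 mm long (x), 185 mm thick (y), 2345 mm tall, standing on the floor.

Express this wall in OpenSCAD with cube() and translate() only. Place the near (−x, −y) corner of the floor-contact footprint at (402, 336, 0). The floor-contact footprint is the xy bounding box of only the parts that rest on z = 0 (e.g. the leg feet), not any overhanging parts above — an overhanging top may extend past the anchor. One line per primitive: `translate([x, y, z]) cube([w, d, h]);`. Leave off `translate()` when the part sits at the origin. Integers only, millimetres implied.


translate([402, 336, 0]) cube([3665, 185, 2345]);


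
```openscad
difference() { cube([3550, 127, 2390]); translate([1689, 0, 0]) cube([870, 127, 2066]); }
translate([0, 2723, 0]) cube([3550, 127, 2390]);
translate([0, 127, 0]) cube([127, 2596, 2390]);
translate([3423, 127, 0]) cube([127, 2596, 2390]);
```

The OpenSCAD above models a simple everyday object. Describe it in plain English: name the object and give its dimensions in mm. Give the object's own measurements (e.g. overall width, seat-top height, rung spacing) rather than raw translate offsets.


A single room: four walls, each 2390 mm tall and 127 mm thick, enclosing an outside footprint 3550×2850 mm (x × y), no floor or roof. The front and back walls (−y and +y sides) run the full x-width; the side walls fit between their inner faces. A door opening 870 mm wide and 2066 mm tall is cut through the front wall from the floor up, its −x edge 1689 mm from the wall's −x end.


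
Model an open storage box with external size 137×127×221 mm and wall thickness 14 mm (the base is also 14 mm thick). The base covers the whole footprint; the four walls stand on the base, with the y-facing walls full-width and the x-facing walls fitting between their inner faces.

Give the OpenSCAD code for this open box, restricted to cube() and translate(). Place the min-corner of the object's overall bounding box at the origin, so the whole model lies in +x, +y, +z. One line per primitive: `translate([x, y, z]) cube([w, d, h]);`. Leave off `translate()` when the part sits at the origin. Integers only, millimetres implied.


cube([137, 127, 14]);
translate([0, 0, 14]) cube([137, 14, 207]);
translate([0, 113, 14]) cube([137, 14, 207]);
translate([0, 14, 14]) cube([14, 99, 207]);
translate([123, 14, 14]) cube([14, 99, 207]);


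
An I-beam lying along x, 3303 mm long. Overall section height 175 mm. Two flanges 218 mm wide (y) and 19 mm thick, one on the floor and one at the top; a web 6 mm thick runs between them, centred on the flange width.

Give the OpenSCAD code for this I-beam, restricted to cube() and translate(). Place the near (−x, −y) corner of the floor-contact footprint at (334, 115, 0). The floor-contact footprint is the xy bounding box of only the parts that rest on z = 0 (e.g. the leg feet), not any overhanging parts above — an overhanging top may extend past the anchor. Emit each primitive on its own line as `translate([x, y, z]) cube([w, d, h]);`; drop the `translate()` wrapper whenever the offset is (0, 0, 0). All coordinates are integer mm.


translate([334, 115, 0]) cube([3303, 218, 19]);
translate([334, 221, 19]) cube([3303, 6, 137]);
translate([334, 115, 156]) cube([3303, 218, 19]);


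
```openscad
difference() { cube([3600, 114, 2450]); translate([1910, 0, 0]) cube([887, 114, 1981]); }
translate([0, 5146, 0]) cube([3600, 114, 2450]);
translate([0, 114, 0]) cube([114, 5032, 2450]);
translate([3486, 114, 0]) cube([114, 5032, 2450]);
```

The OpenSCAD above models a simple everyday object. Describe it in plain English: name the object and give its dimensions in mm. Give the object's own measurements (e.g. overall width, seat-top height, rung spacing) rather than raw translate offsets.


A single room: four walls, each 2450 mm tall and 114 mm thick, enclosing an outside footprint 3600×5260 mm (x × y), no floor or roof. The front and back walls (−y and +y sides) run the full x-width; the side walls fit between their inner faces. A door opening 887 mm wide and 1981 mm tall is cut through the front wall from the floor up, its −x edge 1910 mm from the wall's −x end.


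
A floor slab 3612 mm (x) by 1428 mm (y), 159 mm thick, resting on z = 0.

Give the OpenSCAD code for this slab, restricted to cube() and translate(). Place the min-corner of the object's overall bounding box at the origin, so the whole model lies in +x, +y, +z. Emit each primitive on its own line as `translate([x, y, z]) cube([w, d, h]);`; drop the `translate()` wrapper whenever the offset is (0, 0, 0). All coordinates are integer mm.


cube([3612, 1428, 159]);


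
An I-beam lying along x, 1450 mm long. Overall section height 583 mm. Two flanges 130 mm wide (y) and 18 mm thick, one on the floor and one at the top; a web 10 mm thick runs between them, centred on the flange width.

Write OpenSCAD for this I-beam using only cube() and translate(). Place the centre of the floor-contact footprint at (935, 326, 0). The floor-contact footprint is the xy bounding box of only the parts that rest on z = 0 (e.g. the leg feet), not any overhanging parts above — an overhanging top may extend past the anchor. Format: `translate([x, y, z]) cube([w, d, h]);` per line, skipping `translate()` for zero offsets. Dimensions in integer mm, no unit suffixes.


translate([210, 261, 0]) cube([1450, 130, 18]);
translate([210, 321, 18]) cube([1450, 10, 547]);
translate([210, 261, 565]) cube([1450, 130, 18]);


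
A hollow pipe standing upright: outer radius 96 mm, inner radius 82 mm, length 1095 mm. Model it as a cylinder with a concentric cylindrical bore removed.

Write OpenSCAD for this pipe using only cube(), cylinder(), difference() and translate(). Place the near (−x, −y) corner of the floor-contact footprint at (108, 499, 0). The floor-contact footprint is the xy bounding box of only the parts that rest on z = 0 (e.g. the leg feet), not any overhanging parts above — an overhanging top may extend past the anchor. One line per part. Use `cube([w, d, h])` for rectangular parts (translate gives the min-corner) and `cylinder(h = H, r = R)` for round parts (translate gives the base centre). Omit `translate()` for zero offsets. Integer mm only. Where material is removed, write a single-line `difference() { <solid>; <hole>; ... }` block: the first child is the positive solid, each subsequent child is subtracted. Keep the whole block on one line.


difference() { translate([204, 595, 0]) cylinder(h = 1095, r = 96); translate([204, 595, 0]) cylinder(h = 1095, r = 82); }


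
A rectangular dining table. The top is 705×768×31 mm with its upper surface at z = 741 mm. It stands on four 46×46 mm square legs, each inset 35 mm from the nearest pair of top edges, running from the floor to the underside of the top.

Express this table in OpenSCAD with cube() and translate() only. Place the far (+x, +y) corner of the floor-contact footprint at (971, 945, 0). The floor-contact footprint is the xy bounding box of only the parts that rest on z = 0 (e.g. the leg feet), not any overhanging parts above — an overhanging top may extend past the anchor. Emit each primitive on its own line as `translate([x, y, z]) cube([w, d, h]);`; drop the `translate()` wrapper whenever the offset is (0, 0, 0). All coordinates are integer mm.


translate([301, 212, 710]) cube([705, 768, 31]);
translate([336, 247, 0]) cube([46, 46, 710]);
translate([925, 247, 0]) cube([46, 46, 710]);
translate([336, 899, 0]) cube([46, 46, 710]);
translate([925, 899, 0]) cube([46, 46, 710]);


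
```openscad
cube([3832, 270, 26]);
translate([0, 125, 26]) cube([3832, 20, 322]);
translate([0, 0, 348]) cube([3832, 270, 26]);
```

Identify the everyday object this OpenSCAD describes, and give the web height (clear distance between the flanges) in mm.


An I-beam. The web height is 322 mm.

Two wide flanges with a thin centred web — an I-beam. Overall 374 mm minus two 26 mm flanges gives a web of 374 − 2·26 = 322 mm.


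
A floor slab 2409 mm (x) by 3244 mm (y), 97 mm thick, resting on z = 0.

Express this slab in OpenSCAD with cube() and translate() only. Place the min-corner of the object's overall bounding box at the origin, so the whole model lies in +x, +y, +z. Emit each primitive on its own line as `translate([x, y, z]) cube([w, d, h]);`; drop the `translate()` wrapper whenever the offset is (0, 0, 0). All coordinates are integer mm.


cube([2409, 3244, 97]);


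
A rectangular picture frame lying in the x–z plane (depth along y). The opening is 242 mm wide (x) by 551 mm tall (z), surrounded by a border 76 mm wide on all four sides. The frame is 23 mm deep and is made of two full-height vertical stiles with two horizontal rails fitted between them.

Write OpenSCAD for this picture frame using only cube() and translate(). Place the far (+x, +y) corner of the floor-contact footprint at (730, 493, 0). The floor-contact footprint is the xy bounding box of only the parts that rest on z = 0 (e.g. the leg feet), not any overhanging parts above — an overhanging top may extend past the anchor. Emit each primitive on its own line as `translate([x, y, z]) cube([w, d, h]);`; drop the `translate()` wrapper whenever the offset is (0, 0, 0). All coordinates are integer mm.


translate([336, 470, 0]) cube([76, 23, 703]);
translate([654, 470, 0]) cube([76, 23, 703]);
translate([412, 470, 0]) cube([242, 23, 76]);
translate([412, 470, 627]) cube([242, 23, 76]);


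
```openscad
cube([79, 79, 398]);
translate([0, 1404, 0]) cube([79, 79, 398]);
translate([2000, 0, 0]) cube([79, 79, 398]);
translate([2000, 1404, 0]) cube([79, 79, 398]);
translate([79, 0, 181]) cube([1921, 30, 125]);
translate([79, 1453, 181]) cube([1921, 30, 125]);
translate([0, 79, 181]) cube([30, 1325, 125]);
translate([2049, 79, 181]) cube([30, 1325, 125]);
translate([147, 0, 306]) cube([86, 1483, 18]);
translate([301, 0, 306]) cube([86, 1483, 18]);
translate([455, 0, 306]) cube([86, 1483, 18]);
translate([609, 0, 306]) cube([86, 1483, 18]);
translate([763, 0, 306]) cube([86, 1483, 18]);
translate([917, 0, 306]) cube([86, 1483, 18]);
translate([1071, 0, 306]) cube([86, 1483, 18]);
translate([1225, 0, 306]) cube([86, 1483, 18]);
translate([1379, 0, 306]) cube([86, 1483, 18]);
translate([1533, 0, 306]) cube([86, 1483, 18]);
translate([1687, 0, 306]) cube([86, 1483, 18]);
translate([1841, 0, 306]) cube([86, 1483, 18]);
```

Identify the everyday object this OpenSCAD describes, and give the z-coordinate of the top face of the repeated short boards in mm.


A bed frame. The slat-top height is 324 mm.

Four posts, four rails, and a row of slats — a bed frame. Slats sit on the rails at z = 181 + 125 = 306; with slat thickness 18, the top is 324 mm.


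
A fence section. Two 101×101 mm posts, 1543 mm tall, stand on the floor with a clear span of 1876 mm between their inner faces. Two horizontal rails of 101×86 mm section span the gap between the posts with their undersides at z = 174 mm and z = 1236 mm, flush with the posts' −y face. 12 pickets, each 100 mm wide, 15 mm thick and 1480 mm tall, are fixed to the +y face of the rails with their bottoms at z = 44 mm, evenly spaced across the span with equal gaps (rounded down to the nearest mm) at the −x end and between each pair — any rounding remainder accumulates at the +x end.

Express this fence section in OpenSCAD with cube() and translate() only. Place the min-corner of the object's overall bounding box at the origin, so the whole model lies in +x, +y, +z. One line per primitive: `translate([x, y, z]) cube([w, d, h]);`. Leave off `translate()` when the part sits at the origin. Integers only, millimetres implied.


cube([101, 101, 1543]);
translate([1977, 0, 0]) cube([101, 101, 1543]);
translate([101, 0, 174]) cube([1876, 101, 86]);
translate([101, 0, 1236]) cube([1876, 101, 86]);
translate([153, 101, 44]) cube([100, 15, 1480]);
translate([305, 101, 44]) cube([100, 15, 1480]);
translate([457, 101, 44]) cube([100, 15, 1480]);
translate([609, 101, 44]) cube([100, 15, 1480]);
translate([761, 101, 44]) cube([100, 15, 1480]);
translate([913, 101, 44]) cube([100, 15, 1480]);
translate([1065, 101, 44]) cube([100, 15, 1480]);
translate([1217, 101, 44]) cube([100, 15, 1480]);
translate([1369, 101, 44]) cube([100, 15, 1480]);
translate([1521, 101, 44]) cube([100, 15, 1480]);
translate([1673, 101, 44]) cube([100, 15, 1480]);
translate([1825, 101, 44]) cube([100, 15, 1480]);


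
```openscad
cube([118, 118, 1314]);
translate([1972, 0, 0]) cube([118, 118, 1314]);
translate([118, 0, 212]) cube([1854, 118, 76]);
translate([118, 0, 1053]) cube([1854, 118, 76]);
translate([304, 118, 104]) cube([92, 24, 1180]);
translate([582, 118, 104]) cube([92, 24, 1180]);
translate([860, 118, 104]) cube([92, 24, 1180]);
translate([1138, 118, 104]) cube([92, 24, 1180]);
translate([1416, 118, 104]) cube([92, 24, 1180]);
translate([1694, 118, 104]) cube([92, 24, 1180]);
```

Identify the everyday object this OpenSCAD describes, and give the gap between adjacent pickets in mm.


A fence section. The picket gap is 186 mm.

Two posts, two rails, 6 pickets — a fence section. Span 1854 mm holds 6 pickets of 92 mm with 7 equal gaps: ⌊(1854 − 6·92) / 7⌋ = 186 mm.


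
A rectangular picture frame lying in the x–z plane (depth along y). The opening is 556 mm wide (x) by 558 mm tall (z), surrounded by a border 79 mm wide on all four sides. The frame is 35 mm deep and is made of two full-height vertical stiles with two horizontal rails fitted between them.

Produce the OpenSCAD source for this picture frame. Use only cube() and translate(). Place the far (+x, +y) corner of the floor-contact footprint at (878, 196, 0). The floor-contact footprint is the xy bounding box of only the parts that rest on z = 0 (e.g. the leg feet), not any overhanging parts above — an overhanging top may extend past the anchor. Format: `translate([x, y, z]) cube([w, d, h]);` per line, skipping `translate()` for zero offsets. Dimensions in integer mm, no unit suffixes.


translate([164, 161, 0]) cube([79, 35, 716]);
translate([799, 161, 0]) cube([79, 35, 716]);
translate([243, 161, 0]) cube([556, 35, 79]);
translate([243, 161, 637]) cube([556, 35, 79]);


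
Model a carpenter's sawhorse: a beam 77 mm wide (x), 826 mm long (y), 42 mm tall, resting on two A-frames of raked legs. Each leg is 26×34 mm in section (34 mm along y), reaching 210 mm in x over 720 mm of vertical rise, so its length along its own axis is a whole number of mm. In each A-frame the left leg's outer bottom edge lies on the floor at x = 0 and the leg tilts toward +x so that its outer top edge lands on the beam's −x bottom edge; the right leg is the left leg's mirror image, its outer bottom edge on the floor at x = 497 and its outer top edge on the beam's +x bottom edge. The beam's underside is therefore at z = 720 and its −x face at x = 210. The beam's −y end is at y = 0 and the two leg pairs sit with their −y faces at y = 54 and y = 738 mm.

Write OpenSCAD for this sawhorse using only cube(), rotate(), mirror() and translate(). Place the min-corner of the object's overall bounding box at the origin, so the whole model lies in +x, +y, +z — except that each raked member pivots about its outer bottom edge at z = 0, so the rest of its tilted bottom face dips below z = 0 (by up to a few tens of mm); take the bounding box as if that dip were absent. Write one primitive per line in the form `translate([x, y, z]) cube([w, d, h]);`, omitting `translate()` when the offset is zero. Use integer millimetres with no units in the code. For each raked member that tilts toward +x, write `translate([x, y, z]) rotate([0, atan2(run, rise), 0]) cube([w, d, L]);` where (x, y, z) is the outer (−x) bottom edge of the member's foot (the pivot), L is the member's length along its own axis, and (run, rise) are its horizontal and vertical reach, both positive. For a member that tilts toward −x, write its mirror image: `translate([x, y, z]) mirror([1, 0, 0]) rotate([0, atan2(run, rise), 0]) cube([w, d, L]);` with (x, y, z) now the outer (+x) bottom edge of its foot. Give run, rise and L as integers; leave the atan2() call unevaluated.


translate([210, 0, 720]) cube([77, 826, 42]);
translate([0, 54, 0]) rotate([0, atan2(210, 720), 0]) cube([26, 34, 750]);
translate([497, 54, 0]) mirror([1, 0, 0]) rotate([0, atan2(210, 720), 0]) cube([26, 34, 750]);
translate([0, 738, 0]) rotate([0, atan2(210, 720), 0]) cube([26, 34, 750]);
translate([497, 738, 0]) mirror([1, 0, 0]) rotate([0, atan2(210, 720), 0]) cube([26, 34, 750]);
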